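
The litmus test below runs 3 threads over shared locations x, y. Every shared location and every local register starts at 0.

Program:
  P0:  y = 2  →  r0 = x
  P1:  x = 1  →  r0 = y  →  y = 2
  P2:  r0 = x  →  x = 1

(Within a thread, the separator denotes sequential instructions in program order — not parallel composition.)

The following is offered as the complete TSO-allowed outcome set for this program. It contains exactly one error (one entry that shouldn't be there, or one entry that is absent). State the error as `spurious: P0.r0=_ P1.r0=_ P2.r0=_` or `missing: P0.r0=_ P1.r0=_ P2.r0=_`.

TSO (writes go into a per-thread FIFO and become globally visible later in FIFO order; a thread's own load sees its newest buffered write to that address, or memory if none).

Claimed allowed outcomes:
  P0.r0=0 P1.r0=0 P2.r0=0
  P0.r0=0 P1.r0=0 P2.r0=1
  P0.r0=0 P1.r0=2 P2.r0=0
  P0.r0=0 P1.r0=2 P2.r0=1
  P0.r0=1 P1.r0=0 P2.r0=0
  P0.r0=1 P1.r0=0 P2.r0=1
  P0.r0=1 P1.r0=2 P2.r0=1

outcome vector order: (P0.r0,P1.r0,P2.r0)
[TSO] allowed = {<0 0 0> <0 0 1> <0 2 0> <0 2 1> <1 0 0> <1 0 1> <1 2 0> <1 2 1>}
TSO∖claimed = {<1 2 0>}

missing: P0.r0=1 P1.r0=2 P2.r0=0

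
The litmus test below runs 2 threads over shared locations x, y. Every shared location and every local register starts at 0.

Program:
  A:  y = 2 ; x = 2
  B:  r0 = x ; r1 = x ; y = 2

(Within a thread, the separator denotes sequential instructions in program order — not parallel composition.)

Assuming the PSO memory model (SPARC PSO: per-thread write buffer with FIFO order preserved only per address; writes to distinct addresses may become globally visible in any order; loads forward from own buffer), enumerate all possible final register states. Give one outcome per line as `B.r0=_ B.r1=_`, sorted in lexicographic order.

B.r0=0 B.r1=0
B.r0=0 B.r1=2
B.r0=2 B.r1=2

outcome vector order: (B.r0,B.r1)
|PSO outcomes| = 3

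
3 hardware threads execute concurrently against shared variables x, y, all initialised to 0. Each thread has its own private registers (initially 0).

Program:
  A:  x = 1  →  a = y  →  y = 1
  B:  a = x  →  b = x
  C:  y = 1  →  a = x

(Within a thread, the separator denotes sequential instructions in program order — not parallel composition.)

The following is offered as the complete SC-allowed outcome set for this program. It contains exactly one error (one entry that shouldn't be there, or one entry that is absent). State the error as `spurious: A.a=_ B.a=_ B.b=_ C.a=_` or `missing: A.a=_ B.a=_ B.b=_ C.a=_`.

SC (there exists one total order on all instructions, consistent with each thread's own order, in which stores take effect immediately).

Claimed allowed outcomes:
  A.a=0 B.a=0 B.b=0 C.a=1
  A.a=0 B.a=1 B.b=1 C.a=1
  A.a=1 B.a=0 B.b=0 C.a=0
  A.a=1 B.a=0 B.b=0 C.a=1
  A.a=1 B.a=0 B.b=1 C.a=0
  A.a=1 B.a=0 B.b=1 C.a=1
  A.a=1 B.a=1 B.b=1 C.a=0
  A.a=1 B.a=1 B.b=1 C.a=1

missing: A.a=0 B.a=0 B.b=1 C.a=1

outcome vector order: (A.a,B.a,B.b,C.a)
SC: 9 outcomes — {0/0/0/1 0/0/1/1 0/1/1/1 1/0/0/0 1/0/0/1 1/0/1/0 1/0/1/1 1/1/1/0 1/1/1/1}
SC∖claimed = {0/0/1/1}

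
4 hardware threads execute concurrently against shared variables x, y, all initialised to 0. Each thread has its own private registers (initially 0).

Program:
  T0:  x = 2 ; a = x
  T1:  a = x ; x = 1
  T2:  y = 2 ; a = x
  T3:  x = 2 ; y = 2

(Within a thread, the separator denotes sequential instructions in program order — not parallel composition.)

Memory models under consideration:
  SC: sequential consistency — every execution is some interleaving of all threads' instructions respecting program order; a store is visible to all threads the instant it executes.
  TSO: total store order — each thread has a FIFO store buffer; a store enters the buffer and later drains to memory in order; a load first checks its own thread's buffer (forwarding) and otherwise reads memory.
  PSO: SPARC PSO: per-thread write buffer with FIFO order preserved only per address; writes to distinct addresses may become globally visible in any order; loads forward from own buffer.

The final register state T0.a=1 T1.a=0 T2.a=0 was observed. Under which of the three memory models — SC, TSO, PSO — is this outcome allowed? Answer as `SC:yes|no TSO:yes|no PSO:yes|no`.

outcome vector order: (T0.a,T1.a,T2.a)
SC: 12 outcomes — {<1 0 0> <1 0 1> <1 0 2> <1 2 0> <1 2 1> <1 2 2> <2 0 0> <2 0 1> <2 0 2> <2 2 0> <2 2 1> <2 2 2>}
TSO: 12 outcomes — {<1 0 0> <1 0 1> <1 0 2> <1 2 0> <1 2 1> <1 2 2> <2 0 0> <2 0 1> <2 0 2> <2 2 0> <2 2 1> <2 2 2>}
PSO: 12 outcomes — {<1 0 0> <1 0 1> <1 0 2> <1 2 0> <1 2 1> <1 2 2> <2 0 0> <2 0 1> <2 0 2> <2 2 0> <2 2 1> <2 2 2>}
target <1 0 0> ∈ {SC,TSO,PSO}

SC:yes TSO:yes PSO:yes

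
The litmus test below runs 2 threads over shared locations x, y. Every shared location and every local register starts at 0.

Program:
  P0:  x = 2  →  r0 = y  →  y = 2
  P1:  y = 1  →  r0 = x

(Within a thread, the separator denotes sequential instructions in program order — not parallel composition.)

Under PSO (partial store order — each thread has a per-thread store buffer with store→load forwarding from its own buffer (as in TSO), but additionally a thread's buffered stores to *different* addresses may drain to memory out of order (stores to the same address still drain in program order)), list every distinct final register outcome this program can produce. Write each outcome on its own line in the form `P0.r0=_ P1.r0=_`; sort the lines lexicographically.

outcome vector order: (P0.r0,P1.r0)
|PSO outcomes| = 4

P0.r0=0 P1.r0=0
P0.r0=0 P1.r0=2
P0.r0=1 P1.r0=0
P0.r0=1 P1.r0=2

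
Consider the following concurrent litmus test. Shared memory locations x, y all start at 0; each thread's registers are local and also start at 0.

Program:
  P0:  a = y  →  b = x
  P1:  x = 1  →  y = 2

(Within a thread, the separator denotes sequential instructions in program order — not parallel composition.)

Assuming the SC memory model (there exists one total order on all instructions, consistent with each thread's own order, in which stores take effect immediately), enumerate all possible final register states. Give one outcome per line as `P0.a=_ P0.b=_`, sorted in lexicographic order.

P0.a=0 P0.b=0
P0.a=0 P0.b=1
P0.a=2 P0.b=1

outcome vector order: (P0.a,P0.b)
|SC outcomes| = 3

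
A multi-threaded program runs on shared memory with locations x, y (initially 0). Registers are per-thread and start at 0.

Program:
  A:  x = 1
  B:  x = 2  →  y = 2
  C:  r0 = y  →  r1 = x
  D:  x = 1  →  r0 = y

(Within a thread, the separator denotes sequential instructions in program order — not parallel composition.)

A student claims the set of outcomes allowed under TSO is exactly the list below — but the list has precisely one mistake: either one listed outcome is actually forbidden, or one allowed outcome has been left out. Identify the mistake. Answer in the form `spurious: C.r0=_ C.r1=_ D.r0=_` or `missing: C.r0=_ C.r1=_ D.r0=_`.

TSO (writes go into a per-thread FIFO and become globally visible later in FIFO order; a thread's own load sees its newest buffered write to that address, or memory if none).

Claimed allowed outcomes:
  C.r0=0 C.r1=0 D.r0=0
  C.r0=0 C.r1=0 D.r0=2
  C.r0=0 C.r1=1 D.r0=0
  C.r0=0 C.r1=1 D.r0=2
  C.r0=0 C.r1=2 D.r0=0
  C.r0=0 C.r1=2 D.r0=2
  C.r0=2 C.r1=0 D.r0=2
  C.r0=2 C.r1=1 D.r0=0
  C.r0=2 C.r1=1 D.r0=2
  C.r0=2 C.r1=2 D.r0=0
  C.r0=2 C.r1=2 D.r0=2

outcome vector order: (C.r0,C.r1,D.r0)
under TSO → (0,0,0) (0,0,2) (0,1,0) (0,1,2) (0,2,0) (0,2,2) (2,1,0) (2,1,2) (2,2,0) (2,2,2)
claimed∖TSO = {(2,0,2)}

spurious: C.r0=2 C.r1=0 D.r0=2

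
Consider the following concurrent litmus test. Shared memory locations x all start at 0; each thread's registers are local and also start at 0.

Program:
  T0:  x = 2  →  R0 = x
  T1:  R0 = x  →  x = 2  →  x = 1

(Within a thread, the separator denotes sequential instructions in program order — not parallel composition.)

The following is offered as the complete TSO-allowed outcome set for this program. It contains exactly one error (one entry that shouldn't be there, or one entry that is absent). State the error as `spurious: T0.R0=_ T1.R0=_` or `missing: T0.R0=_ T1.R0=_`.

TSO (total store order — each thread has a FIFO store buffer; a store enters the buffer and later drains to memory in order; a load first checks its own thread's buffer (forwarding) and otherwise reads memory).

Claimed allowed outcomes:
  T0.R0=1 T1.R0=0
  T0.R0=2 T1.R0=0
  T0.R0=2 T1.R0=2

missing: T0.R0=1 T1.R0=2

outcome vector order: (T0.R0,T1.R0)
TSO: 4 outcomes — {10; 12; 20; 22}
TSO∖claimed = {12}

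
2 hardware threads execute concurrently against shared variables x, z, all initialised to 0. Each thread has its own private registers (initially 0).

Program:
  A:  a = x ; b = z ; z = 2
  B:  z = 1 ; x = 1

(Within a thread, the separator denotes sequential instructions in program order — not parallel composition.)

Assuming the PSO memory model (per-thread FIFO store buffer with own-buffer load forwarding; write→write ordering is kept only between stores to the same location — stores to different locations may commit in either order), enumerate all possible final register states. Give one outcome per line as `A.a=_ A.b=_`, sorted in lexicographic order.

outcome vector order: (A.a,A.b)
|PSO outcomes| = 4

A.a=0 A.b=0
A.a=0 A.b=1
A.a=1 A.b=0
A.a=1 A.b=1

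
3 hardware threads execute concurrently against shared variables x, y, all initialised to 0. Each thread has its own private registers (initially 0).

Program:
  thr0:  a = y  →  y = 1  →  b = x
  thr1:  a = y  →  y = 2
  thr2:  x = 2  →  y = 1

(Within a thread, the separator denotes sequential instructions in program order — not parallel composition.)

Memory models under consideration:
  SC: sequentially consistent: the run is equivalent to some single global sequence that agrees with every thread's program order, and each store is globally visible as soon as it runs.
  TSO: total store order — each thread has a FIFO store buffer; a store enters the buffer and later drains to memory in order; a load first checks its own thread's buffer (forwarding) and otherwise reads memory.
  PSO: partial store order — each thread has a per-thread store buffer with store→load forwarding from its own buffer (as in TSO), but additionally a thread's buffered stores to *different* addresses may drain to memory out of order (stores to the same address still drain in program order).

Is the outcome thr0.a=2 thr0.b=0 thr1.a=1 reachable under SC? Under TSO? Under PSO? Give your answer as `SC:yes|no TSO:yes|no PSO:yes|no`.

outcome vector order: (thr0.a,thr0.b,thr1.a)
[SC] allowed = {000, 001, 020, 021, 120, 121, 200, 220, 221}
[TSO] allowed = {000, 001, 020, 021, 120, 121, 200, 220, 221}
[PSO] allowed = {000, 001, 020, 021, 100, 101, 120, 121, 200, 201, 220, 221}
target 201 ∈ {PSO}

SC:no TSO:no PSO:yes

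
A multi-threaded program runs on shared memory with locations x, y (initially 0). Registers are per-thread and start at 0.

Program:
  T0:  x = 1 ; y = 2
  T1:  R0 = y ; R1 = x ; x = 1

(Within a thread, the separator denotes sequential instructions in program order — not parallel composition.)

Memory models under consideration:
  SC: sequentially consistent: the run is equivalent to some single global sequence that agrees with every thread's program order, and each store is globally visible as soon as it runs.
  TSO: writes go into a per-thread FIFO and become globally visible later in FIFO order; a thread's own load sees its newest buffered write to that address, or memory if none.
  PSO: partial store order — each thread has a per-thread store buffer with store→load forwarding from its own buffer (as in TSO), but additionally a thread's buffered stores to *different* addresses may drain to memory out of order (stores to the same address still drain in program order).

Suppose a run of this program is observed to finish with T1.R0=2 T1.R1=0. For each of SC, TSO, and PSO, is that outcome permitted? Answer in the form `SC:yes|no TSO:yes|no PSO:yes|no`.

SC:no TSO:no PSO:yes

outcome vector order: (T1.R0,T1.R1)
SC: 3 outcomes — {<0 0> <0 1> <2 1>}
TSO: 3 outcomes — {<0 0> <0 1> <2 1>}
PSO: 4 outcomes — {<0 0> <0 1> <2 0> <2 1>}
target <2 0> ∈ {PSO}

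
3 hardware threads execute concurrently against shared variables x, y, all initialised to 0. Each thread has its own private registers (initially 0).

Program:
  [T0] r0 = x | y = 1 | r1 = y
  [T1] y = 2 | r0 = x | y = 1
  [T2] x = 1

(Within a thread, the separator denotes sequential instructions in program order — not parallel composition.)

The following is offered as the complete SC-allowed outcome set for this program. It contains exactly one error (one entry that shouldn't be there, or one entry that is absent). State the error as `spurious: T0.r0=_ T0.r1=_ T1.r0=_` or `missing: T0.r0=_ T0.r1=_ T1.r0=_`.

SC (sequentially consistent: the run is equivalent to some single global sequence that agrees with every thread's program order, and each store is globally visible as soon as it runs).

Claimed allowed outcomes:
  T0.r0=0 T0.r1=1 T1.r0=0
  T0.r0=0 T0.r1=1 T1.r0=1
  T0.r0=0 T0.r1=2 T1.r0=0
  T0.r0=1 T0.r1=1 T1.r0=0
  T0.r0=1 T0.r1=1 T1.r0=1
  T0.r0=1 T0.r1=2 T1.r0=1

missing: T0.r0=0 T0.r1=2 T1.r0=1

outcome vector order: (T0.r0,T0.r1,T1.r0)
SC: 7 outcomes — {010; 011; 020; 021; 110; 111; 121}
SC∖claimed = {021}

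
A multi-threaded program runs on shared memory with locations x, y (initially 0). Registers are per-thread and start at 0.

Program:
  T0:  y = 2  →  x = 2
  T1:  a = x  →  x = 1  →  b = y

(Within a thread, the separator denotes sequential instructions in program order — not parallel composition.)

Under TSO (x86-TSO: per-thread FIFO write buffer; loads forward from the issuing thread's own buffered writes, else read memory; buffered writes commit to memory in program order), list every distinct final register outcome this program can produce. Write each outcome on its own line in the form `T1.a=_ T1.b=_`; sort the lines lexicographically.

T1.a=0 T1.b=0
T1.a=0 T1.b=2
T1.a=2 T1.b=2

outcome vector order: (T1.a,T1.b)
|TSO outcomes| = 3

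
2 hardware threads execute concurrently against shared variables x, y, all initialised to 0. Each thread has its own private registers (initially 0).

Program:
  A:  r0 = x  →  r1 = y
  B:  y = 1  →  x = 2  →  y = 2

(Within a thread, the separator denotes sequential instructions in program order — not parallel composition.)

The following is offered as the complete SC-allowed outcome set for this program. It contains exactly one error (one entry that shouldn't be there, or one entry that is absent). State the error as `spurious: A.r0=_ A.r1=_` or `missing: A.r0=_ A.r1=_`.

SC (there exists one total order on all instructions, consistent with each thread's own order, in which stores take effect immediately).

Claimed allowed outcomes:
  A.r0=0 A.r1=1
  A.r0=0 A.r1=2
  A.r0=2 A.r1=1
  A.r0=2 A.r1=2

missing: A.r0=0 A.r1=0

outcome vector order: (A.r0,A.r1)
under SC → 00; 01; 02; 21; 22
SC∖claimed = {00}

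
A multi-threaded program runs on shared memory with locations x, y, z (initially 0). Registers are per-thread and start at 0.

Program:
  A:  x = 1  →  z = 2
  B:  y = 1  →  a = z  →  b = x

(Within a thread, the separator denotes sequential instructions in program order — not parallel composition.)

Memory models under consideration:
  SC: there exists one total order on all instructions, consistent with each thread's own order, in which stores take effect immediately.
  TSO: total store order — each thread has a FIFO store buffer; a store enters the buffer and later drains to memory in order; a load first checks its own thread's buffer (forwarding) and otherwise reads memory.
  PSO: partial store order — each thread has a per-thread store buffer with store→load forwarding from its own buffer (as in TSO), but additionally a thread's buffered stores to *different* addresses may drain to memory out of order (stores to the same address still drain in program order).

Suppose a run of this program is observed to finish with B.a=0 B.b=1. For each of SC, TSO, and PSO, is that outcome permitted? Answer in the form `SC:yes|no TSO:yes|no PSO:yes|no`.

SC:yes TSO:yes PSO:yes

outcome vector order: (B.a,B.b)
[SC] allowed = {0/0; 0/1; 2/1}
[TSO] allowed = {0/0; 0/1; 2/1}
[PSO] allowed = {0/0; 0/1; 2/0; 2/1}
target 0/1 ∈ {SC,TSO,PSO}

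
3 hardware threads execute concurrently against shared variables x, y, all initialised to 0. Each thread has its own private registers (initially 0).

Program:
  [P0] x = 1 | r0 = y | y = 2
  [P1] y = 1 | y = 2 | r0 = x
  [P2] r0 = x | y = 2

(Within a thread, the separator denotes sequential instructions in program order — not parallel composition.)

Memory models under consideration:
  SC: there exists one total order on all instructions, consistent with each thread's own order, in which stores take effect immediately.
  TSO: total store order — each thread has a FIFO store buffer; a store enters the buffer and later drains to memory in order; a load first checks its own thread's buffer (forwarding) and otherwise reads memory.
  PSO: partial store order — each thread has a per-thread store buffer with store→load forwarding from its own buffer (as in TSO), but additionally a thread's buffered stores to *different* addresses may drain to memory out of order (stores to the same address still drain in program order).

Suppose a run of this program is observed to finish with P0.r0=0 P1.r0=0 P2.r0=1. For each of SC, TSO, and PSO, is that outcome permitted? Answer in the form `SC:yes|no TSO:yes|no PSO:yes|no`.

SC:no TSO:yes PSO:yes

outcome vector order: (P0.r0,P1.r0,P2.r0)
under SC → 010; 011; 110; 111; 200; 201; 210; 211
under TSO → 000; 001; 010; 011; 100; 101; 110; 111; 200; 201; 210; 211
under PSO → 000; 001; 010; 011; 100; 101; 110; 111; 200; 201; 210; 211
target 001 ∈ {TSO,PSO}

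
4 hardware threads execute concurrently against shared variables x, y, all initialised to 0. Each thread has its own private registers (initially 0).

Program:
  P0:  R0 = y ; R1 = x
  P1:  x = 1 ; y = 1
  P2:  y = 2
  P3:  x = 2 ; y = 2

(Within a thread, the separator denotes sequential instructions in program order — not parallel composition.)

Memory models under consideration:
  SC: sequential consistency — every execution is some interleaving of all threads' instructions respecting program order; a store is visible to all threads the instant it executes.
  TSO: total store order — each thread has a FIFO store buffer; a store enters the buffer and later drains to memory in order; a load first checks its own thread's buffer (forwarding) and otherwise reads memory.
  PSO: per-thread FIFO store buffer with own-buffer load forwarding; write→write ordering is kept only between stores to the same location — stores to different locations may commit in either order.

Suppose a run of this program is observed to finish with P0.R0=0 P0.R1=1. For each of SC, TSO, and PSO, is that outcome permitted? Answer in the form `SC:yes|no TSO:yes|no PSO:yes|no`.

SC:yes TSO:yes PSO:yes

outcome vector order: (P0.R0,P0.R1)
SC: 8 outcomes — {(0,0), (0,1), (0,2), (1,1), (1,2), (2,0), (2,1), (2,2)}
TSO: 8 outcomes — {(0,0), (0,1), (0,2), (1,1), (1,2), (2,0), (2,1), (2,2)}
PSO: 9 outcomes — {(0,0), (0,1), (0,2), (1,0), (1,1), (1,2), (2,0), (2,1), (2,2)}
target (0,1) ∈ {SC,TSO,PSO}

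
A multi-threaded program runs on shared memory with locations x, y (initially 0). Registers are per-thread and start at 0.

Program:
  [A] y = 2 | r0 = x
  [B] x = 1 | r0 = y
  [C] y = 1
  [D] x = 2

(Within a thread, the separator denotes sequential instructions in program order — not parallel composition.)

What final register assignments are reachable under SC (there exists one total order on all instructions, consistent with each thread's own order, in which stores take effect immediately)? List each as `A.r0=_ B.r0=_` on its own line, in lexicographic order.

outcome vector order: (A.r0,B.r0)
|SC outcomes| = 8

A.r0=0 B.r0=1
A.r0=0 B.r0=2
A.r0=1 B.r0=0
A.r0=1 B.r0=1
A.r0=1 B.r0=2
A.r0=2 B.r0=0
A.r0=2 B.r0=1
A.r0=2 B.r0=2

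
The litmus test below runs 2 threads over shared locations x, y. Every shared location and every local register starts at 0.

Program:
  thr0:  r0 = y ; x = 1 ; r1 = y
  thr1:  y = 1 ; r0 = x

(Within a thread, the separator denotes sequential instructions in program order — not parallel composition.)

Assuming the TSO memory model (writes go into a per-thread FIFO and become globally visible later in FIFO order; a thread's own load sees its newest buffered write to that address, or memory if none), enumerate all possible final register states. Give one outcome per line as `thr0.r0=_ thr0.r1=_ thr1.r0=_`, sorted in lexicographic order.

thr0.r0=0 thr0.r1=0 thr1.r0=0
thr0.r0=0 thr0.r1=0 thr1.r0=1
thr0.r0=0 thr0.r1=1 thr1.r0=0
thr0.r0=0 thr0.r1=1 thr1.r0=1
thr0.r0=1 thr0.r1=1 thr1.r0=0
thr0.r0=1 thr0.r1=1 thr1.r0=1

outcome vector order: (thr0.r0,thr0.r1,thr1.r0)
|TSO outcomes| = 6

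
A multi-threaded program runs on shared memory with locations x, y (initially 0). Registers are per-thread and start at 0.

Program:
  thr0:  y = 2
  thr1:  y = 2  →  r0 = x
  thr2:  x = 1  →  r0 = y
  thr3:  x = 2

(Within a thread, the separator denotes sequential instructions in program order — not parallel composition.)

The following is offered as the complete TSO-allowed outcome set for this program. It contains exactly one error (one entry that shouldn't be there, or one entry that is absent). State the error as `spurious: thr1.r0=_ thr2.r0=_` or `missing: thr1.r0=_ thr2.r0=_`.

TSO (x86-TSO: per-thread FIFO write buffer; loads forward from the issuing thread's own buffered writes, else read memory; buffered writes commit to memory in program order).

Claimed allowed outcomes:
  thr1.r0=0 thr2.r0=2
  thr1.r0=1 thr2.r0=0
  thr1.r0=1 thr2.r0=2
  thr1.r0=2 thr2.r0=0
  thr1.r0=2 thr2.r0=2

outcome vector order: (thr1.r0,thr2.r0)
under TSO → 00; 02; 10; 12; 20; 22
TSO∖claimed = {00}

missing: thr1.r0=0 thr2.r0=0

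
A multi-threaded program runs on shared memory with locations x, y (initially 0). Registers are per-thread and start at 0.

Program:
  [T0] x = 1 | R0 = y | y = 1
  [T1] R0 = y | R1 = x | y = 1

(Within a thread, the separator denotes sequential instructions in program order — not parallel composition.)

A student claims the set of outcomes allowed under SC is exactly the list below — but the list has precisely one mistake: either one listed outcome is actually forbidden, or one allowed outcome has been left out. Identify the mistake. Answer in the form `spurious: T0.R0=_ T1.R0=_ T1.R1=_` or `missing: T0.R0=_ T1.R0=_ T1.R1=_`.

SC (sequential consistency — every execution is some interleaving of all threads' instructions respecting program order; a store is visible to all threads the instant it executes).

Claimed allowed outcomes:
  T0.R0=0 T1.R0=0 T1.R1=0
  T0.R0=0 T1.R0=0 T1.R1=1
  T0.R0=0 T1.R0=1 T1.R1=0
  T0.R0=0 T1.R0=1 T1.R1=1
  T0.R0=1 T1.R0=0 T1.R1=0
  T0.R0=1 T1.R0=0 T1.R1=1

outcome vector order: (T0.R0,T1.R0,T1.R1)
SC (5): <0 0 0> <0 0 1> <0 1 1> <1 0 0> <1 0 1>
claimed∖SC = {<0 1 0>}

spurious: T0.R0=0 T1.R0=1 T1.R1=0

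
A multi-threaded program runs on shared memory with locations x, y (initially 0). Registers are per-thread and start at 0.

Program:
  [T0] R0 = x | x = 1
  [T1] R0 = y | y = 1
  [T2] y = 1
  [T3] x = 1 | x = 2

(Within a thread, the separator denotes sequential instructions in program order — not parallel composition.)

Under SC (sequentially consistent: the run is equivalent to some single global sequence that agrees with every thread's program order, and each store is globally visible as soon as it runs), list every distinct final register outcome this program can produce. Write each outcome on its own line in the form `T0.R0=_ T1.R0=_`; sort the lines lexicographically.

T0.R0=0 T1.R0=0
T0.R0=0 T1.R0=1
T0.R0=1 T1.R0=0
T0.R0=1 T1.R0=1
T0.R0=2 T1.R0=0
T0.R0=2 T1.R0=1

outcome vector order: (T0.R0,T1.R0)
|SC outcomes| = 6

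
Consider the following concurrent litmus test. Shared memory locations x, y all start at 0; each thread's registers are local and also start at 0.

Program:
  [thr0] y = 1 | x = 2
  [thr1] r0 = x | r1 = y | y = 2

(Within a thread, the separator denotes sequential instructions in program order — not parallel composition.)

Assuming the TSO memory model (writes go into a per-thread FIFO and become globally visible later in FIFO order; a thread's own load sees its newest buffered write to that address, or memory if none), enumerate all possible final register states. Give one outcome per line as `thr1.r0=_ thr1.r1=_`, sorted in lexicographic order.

outcome vector order: (thr1.r0,thr1.r1)
|TSO outcomes| = 3

thr1.r0=0 thr1.r1=0
thr1.r0=0 thr1.r1=1
thr1.r0=2 thr1.r1=1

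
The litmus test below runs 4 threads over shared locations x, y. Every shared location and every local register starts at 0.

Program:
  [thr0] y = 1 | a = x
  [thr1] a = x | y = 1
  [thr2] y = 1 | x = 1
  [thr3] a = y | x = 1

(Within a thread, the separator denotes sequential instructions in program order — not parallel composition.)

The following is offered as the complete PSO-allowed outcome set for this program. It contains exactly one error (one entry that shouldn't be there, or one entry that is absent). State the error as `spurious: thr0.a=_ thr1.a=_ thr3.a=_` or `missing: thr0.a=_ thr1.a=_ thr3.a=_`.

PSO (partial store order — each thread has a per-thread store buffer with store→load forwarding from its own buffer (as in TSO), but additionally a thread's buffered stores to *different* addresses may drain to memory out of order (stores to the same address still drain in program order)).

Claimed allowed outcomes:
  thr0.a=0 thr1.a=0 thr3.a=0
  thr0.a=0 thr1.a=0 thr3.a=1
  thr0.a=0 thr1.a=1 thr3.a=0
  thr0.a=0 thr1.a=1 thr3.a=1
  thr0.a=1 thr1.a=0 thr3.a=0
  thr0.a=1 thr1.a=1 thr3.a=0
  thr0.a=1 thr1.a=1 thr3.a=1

missing: thr0.a=1 thr1.a=0 thr3.a=1

outcome vector order: (thr0.a,thr1.a,thr3.a)
under PSO → 000; 001; 010; 011; 100; 101; 110; 111
PSO∖claimed = {101}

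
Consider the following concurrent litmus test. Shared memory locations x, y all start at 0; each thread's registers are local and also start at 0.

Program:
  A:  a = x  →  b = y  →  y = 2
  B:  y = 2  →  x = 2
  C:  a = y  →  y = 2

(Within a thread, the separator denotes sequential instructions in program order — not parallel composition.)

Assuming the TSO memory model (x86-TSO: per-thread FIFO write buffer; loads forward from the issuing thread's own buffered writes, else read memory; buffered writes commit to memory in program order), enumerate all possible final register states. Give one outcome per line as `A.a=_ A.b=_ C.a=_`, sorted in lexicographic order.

outcome vector order: (A.a,A.b,C.a)
|TSO outcomes| = 6

A.a=0 A.b=0 C.a=0
A.a=0 A.b=0 C.a=2
A.a=0 A.b=2 C.a=0
A.a=0 A.b=2 C.a=2
A.a=2 A.b=2 C.a=0
A.a=2 A.b=2 C.a=2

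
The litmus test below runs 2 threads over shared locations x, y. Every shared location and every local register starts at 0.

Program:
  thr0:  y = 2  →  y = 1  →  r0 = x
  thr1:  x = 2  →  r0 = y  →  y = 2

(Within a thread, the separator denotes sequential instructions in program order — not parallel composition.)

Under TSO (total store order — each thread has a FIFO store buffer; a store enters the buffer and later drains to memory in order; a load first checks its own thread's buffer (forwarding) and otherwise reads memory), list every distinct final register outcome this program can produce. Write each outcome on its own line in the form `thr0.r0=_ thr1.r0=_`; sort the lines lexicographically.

thr0.r0=0 thr1.r0=0
thr0.r0=0 thr1.r0=1
thr0.r0=0 thr1.r0=2
thr0.r0=2 thr1.r0=0
thr0.r0=2 thr1.r0=1
thr0.r0=2 thr1.r0=2

outcome vector order: (thr0.r0,thr1.r0)
|TSO outcomes| = 6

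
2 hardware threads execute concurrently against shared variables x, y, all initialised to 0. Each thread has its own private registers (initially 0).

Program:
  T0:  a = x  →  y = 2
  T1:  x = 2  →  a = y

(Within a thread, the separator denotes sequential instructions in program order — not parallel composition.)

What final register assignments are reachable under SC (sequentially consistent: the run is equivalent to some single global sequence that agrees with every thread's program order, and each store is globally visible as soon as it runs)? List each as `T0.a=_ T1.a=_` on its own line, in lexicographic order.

outcome vector order: (T0.a,T1.a)
|SC outcomes| = 4

T0.a=0 T1.a=0
T0.a=0 T1.a=2
T0.a=2 T1.a=0
T0.a=2 T1.a=2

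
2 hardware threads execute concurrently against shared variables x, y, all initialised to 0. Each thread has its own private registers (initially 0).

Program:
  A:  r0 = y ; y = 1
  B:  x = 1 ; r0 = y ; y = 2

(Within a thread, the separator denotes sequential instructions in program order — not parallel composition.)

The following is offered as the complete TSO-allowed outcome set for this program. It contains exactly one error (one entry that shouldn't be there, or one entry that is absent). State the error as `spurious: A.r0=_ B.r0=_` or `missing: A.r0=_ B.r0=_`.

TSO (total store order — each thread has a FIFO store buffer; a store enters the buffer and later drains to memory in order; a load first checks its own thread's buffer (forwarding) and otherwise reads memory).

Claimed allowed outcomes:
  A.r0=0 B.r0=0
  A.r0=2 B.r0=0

outcome vector order: (A.r0,B.r0)
TSO (3): 00 01 20
TSO∖claimed = {01}

missing: A.r0=0 B.r0=1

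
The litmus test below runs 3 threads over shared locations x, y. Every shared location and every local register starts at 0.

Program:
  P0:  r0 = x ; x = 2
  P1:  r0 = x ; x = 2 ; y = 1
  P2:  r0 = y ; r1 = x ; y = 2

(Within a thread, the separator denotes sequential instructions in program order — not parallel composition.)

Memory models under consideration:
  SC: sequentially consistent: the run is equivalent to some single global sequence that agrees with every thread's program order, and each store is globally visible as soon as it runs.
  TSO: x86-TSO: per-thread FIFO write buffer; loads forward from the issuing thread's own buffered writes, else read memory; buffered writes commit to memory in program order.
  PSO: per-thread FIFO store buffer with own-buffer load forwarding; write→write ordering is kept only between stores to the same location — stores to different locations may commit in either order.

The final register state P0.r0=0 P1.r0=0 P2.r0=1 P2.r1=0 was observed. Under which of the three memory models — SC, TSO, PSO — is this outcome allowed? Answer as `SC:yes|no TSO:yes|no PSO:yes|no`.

SC:no TSO:no PSO:yes

outcome vector order: (P0.r0,P1.r0,P2.r0,P2.r1)
SC (9): 0/0/0/0; 0/0/0/2; 0/0/1/2; 0/2/0/0; 0/2/0/2; 0/2/1/2; 2/0/0/0; 2/0/0/2; 2/0/1/2
TSO (9): 0/0/0/0; 0/0/0/2; 0/0/1/2; 0/2/0/0; 0/2/0/2; 0/2/1/2; 2/0/0/0; 2/0/0/2; 2/0/1/2
PSO (11): 0/0/0/0; 0/0/0/2; 0/0/1/0; 0/0/1/2; 0/2/0/0; 0/2/0/2; 0/2/1/2; 2/0/0/0; 2/0/0/2; 2/0/1/0; 2/0/1/2
target 0/0/1/0 ∈ {PSO}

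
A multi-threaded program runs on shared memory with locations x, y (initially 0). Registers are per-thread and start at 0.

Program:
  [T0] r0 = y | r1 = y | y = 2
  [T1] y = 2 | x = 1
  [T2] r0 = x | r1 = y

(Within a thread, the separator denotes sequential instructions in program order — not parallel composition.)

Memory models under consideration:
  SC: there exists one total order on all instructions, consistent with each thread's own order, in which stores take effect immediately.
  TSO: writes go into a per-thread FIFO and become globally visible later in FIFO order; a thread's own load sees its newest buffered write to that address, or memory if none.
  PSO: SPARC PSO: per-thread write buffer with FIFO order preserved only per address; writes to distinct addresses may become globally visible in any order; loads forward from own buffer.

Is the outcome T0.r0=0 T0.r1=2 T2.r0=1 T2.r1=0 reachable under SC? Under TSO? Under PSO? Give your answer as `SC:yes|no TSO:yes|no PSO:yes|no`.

SC:no TSO:no PSO:yes

outcome vector order: (T0.r0,T0.r1,T2.r0,T2.r1)
under SC → <0 0 0 0> <0 0 0 2> <0 0 1 2> <0 2 0 0> <0 2 0 2> <0 2 1 2> <2 2 0 0> <2 2 0 2> <2 2 1 2>
under TSO → <0 0 0 0> <0 0 0 2> <0 0 1 2> <0 2 0 0> <0 2 0 2> <0 2 1 2> <2 2 0 0> <2 2 0 2> <2 2 1 2>
under PSO → <0 0 0 0> <0 0 0 2> <0 0 1 0> <0 0 1 2> <0 2 0 0> <0 2 0 2> <0 2 1 0> <0 2 1 2> <2 2 0 0> <2 2 0 2> <2 2 1 0> <2 2 1 2>
target <0 2 1 0> ∈ {PSO}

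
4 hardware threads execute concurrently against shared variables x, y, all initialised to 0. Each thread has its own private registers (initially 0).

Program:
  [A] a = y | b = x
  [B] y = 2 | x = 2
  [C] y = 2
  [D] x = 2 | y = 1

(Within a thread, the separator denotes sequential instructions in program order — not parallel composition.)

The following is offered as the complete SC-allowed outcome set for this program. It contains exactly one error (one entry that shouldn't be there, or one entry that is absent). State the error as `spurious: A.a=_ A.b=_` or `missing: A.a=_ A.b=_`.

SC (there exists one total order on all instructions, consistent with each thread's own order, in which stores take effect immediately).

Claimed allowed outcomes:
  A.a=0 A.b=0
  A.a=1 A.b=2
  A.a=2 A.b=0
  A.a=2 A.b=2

outcome vector order: (A.a,A.b)
SC (5): <0 0>; <0 2>; <1 2>; <2 0>; <2 2>
SC∖claimed = {<0 2>}

missing: A.a=0 A.b=2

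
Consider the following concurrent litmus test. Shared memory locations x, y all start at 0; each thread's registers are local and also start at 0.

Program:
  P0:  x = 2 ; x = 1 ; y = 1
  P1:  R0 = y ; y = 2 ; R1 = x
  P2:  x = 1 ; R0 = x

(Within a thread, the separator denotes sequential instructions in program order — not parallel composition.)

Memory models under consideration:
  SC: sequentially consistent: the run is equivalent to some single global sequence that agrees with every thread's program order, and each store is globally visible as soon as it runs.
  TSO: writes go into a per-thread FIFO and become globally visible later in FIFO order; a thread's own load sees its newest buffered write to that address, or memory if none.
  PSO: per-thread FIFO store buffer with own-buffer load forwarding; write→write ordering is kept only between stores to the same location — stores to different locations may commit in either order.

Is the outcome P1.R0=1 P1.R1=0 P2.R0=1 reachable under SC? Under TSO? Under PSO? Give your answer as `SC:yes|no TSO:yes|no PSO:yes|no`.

SC:no TSO:no PSO:yes

outcome vector order: (P1.R0,P1.R1,P2.R0)
SC: 8 outcomes — {<0 0 1> <0 0 2> <0 1 1> <0 1 2> <0 2 1> <0 2 2> <1 1 1> <1 1 2>}
TSO: 8 outcomes — {<0 0 1> <0 0 2> <0 1 1> <0 1 2> <0 2 1> <0 2 2> <1 1 1> <1 1 2>}
PSO: 12 outcomes — {<0 0 1> <0 0 2> <0 1 1> <0 1 2> <0 2 1> <0 2 2> <1 0 1> <1 0 2> <1 1 1> <1 1 2> <1 2 1> <1 2 2>}
target <1 0 1> ∈ {PSO}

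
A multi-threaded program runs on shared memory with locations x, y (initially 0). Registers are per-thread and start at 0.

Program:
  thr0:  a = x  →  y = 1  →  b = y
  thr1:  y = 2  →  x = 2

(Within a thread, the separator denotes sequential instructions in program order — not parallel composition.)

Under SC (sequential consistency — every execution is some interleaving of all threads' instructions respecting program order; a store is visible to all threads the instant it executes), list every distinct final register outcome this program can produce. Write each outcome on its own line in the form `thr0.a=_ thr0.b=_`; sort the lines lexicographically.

thr0.a=0 thr0.b=1
thr0.a=0 thr0.b=2
thr0.a=2 thr0.b=1

outcome vector order: (thr0.a,thr0.b)
|SC outcomes| = 3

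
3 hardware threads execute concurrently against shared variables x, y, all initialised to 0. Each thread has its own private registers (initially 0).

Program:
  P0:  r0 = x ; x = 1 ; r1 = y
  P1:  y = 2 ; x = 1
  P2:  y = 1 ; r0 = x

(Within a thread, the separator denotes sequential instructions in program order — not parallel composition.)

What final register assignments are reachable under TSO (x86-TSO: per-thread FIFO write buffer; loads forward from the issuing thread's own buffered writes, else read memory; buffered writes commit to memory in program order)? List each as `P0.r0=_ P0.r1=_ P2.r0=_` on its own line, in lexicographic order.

outcome vector order: (P0.r0,P0.r1,P2.r0)
|TSO outcomes| = 10

P0.r0=0 P0.r1=0 P2.r0=0
P0.r0=0 P0.r1=0 P2.r0=1
P0.r0=0 P0.r1=1 P2.r0=0
P0.r0=0 P0.r1=1 P2.r0=1
P0.r0=0 P0.r1=2 P2.r0=0
P0.r0=0 P0.r1=2 P2.r0=1
P0.r0=1 P0.r1=1 P2.r0=0
P0.r0=1 P0.r1=1 P2.r0=1
P0.r0=1 P0.r1=2 P2.r0=0
P0.r0=1 P0.r1=2 P2.r0=1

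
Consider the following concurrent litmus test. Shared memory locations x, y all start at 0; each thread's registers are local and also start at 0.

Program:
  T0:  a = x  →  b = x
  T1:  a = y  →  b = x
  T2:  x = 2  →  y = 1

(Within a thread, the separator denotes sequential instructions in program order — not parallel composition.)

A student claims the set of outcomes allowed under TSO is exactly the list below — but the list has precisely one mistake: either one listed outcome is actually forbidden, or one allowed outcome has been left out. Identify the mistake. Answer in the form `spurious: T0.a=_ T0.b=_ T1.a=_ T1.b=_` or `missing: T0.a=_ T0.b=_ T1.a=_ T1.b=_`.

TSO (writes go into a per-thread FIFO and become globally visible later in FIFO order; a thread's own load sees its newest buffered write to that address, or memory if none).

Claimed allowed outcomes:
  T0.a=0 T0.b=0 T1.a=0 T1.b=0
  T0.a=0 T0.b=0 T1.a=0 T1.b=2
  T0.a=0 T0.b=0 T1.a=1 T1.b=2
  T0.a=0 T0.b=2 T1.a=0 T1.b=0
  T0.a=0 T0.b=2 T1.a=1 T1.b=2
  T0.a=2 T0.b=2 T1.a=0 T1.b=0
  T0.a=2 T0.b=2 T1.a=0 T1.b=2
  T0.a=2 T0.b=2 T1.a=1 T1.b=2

missing: T0.a=0 T0.b=2 T1.a=0 T1.b=2

outcome vector order: (T0.a,T0.b,T1.a,T1.b)
TSO: 9 outcomes — {<0 0 0 0> <0 0 0 2> <0 0 1 2> <0 2 0 0> <0 2 0 2> <0 2 1 2> <2 2 0 0> <2 2 0 2> <2 2 1 2>}
TSO∖claimed = {<0 2 0 2>}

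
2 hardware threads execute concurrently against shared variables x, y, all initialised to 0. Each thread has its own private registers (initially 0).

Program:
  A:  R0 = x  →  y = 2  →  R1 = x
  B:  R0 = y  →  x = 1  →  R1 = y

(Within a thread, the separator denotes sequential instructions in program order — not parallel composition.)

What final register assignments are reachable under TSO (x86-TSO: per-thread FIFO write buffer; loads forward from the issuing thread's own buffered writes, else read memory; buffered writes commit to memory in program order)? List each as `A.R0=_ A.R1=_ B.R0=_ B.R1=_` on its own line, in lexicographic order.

outcome vector order: (A.R0,A.R1,B.R0,B.R1)
|TSO outcomes| = 8

A.R0=0 A.R1=0 B.R0=0 B.R1=0
A.R0=0 A.R1=0 B.R0=0 B.R1=2
A.R0=0 A.R1=0 B.R0=2 B.R1=2
A.R0=0 A.R1=1 B.R0=0 B.R1=0
A.R0=0 A.R1=1 B.R0=0 B.R1=2
A.R0=0 A.R1=1 B.R0=2 B.R1=2
A.R0=1 A.R1=1 B.R0=0 B.R1=0
A.R0=1 A.R1=1 B.R0=0 B.R1=2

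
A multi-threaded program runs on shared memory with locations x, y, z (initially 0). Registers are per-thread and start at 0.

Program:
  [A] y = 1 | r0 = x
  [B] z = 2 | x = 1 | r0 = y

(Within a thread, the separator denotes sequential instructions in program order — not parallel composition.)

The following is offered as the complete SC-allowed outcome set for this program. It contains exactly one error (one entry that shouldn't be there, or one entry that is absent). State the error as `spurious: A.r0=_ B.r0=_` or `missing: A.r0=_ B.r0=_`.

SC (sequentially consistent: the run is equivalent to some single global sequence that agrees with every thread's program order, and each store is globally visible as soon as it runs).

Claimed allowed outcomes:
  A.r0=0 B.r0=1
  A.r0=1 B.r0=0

missing: A.r0=1 B.r0=1

outcome vector order: (A.r0,B.r0)
[SC] allowed = {(0,1) (1,0) (1,1)}
SC∖claimed = {(1,1)}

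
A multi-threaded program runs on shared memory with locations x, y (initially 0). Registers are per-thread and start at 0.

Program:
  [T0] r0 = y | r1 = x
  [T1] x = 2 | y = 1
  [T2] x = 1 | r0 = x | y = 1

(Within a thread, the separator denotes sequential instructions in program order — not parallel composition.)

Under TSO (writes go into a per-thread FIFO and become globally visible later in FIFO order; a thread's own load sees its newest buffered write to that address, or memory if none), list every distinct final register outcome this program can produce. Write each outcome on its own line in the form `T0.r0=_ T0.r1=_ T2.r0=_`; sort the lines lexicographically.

T0.r0=0 T0.r1=0 T2.r0=1
T0.r0=0 T0.r1=0 T2.r0=2
T0.r0=0 T0.r1=1 T2.r0=1
T0.r0=0 T0.r1=1 T2.r0=2
T0.r0=0 T0.r1=2 T2.r0=1
T0.r0=0 T0.r1=2 T2.r0=2
T0.r0=1 T0.r1=1 T2.r0=1
T0.r0=1 T0.r1=2 T2.r0=1
T0.r0=1 T0.r1=2 T2.r0=2

outcome vector order: (T0.r0,T0.r1,T2.r0)
|TSO outcomes| = 9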